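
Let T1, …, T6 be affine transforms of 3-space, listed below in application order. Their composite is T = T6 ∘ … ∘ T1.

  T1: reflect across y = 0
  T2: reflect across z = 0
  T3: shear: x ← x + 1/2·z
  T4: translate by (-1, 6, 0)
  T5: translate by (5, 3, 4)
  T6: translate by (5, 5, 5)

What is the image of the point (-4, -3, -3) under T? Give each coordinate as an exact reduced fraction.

T1 reflect across y = 0: (-4, -3, -3) → (-4, 3, -3)
T2 reflect across z = 0: (-4, 3, -3) → (-4, 3, 3)
T3 shear: x ← x + 1/2·z: (-4, 3, 3) → (-5/2, 3, 3)
T4 translate by (-1, 6, 0): (-5/2, 3, 3) → (-7/2, 9, 3)
T5 translate by (5, 3, 4): (-7/2, 9, 3) → (3/2, 12, 7)
T6 translate by (5, 5, 5): (3/2, 12, 7) → (13/2, 17, 12)

T(p) = (13/2, 17, 12)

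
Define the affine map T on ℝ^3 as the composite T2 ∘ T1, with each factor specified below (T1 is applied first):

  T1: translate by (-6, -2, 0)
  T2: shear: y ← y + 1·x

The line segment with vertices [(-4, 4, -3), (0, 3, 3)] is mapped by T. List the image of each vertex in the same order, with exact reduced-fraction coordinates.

image vertices: (-10, -8, -3), (-6, -5, 3)

T1 translate by (-6, -2, 0): (-4, 4, -3) → (-10, 2, -3); (0, 3, 3) → (-6, 1, 3)
T2 shear: y ← y + 1·x: (-10, 2, -3) → (-10, -8, -3); (-6, 1, 3) → (-6, -5, 3)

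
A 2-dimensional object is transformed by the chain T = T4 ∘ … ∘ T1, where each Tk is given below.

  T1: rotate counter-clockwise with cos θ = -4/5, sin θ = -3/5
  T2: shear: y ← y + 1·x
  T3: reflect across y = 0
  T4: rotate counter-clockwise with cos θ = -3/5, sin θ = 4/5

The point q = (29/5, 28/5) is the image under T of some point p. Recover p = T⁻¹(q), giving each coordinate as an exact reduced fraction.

T1 = [-4/5 3/5 0; -3/5 -4/5 0; 0 0 1]
T2·T1 = [-4/5 3/5 0; -7/5 -1/5 0; 0 0 1]
T3·…·T1 = [-4/5 3/5 0; 7/5 1/5 0; 0 0 1]
T4·…·T1 = [-16/25 -13/25 0; -37/25 9/25 0; 0 0 1]
det M = -1; M⁻¹ = [-9/25 -13/25 0; -37/25 16/25 0; 0 0 1]
M⁻¹ · (29/5, 28/5)ᵀ = (-5, -5)ᵀ

p = (-5, -5)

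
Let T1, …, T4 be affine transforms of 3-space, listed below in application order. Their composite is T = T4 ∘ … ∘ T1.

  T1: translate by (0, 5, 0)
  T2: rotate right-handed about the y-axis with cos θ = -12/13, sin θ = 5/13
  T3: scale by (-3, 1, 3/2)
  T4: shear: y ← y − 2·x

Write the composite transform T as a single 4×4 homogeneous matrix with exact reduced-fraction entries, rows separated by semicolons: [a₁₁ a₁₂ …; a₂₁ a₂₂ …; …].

T = [36/13 0 -15/13 0; -72/13 1 30/13 5; -15/26 0 -18/13 0; 0 0 0 1]

T1 = [1 0 0 0; 0 1 0 5; 0 0 1 0; 0 0 0 1]
T2·T1 = [-12/13 0 5/13 0; 0 1 0 5; -5/13 0 -12/13 0; 0 0 0 1]
T3·…·T1 = [36/13 0 -15/13 0; 0 1 0 5; -15/26 0 -18/13 0; 0 0 0 1]
T4·…·T1 = [36/13 0 -15/13 0; -72/13 1 30/13 5; -15/26 0 -18/13 0; 0 0 0 1]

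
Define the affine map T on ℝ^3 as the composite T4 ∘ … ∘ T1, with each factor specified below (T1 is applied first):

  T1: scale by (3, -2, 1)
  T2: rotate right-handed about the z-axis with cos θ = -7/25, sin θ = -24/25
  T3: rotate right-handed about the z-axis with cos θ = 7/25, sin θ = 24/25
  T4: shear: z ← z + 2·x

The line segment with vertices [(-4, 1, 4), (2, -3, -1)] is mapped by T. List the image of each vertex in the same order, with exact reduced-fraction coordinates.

T1 scale by (3, -2, 1): (-4, 1, 4) → (-12, -2, 4); (2, -3, -1) → (6, 6, -1)
T2 rotate right-handed about the z-axis with cos θ = -7/25, sin θ = -24/25: (-12, -2, 4) → (36/25, 302/25, 4); (6, 6, -1) → (102/25, -186/25, -1)
T3 rotate right-handed about the z-axis with cos θ = 7/25, sin θ = 24/25: (36/25, 302/25, 4) → (-6996/625, 2978/625, 4); (102/25, -186/25, -1) → (5178/625, 1146/625, -1)
T4 shear: z ← z + 2·x: (-6996/625, 2978/625, 4) → (-6996/625, 2978/625, -11492/625); (5178/625, 1146/625, -1) → (5178/625, 1146/625, 9731/625)

image vertices: (-6996/625, 2978/625, -11492/625), (5178/625, 1146/625, 9731/625)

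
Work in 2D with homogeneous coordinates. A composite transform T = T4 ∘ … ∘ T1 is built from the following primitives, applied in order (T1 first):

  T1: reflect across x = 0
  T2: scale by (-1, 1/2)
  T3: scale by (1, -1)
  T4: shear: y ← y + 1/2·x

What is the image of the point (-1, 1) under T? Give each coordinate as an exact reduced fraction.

T(p) = (-1, -1)

T1 reflect across x = 0: (-1, 1) → (1, 1)
T2 scale by (-1, 1/2): (1, 1) → (-1, 1/2)
T3 scale by (1, -1): (-1, 1/2) → (-1, -1/2)
T4 shear: y ← y + 1/2·x: (-1, -1/2) → (-1, -1)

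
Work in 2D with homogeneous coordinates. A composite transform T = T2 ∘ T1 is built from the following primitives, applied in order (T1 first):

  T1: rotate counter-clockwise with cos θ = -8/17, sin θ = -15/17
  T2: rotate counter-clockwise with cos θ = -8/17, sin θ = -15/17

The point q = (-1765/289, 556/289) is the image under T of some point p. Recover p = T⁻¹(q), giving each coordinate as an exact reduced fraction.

T1 = [-8/17 15/17 0; -15/17 -8/17 0; 0 0 1]
T2·T1 = [-161/289 -240/289 0; 240/289 -161/289 0; 0 0 1]
det M = 1; M⁻¹ = [-161/289 240/289 0; -240/289 -161/289 0; 0 0 1]
M⁻¹ · (-1765/289, 556/289)ᵀ = (5, 4)ᵀ

p = (5, 4)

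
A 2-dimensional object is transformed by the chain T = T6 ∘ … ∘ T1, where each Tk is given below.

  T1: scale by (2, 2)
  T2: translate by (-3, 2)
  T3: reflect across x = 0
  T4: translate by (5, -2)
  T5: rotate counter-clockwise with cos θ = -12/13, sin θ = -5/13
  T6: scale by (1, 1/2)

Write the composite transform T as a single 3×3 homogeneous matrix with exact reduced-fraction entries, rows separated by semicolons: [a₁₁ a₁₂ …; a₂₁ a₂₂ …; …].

T = [24/13 10/13 -96/13; 5/13 -12/13 -20/13; 0 0 1]

T1 = [2 0 0; 0 2 0; 0 0 1]
T2·T1 = [2 0 -3; 0 2 2; 0 0 1]
T3·…·T1 = [-2 0 3; 0 2 2; 0 0 1]
T4·…·T1 = [-2 0 8; 0 2 0; 0 0 1]
T5·…·T1 = [24/13 10/13 -96/13; 10/13 -24/13 -40/13; 0 0 1]
T6·…·T1 = [24/13 10/13 -96/13; 5/13 -12/13 -20/13; 0 0 1]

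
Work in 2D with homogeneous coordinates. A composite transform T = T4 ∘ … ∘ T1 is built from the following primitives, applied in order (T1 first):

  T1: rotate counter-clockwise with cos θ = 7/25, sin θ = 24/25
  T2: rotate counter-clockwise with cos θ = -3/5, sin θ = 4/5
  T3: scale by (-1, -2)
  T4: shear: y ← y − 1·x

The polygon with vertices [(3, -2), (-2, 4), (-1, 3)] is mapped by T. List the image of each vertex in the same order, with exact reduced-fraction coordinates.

image vertices: (439/125, -643/125), (-82/25, 234/25), (-249/125, 863/125)

T1 rotate counter-clockwise with cos θ = 7/25, sin θ = 24/25: (3, -2) → (69/25, 58/25); (-2, 4) → (-22/5, -4/5); (-1, 3) → (-79/25, -3/25)
T2 rotate counter-clockwise with cos θ = -3/5, sin θ = 4/5: (69/25, 58/25) → (-439/125, 102/125); (-22/5, -4/5) → (82/25, -76/25); (-79/25, -3/25) → (249/125, -307/125)
T3 scale by (-1, -2): (-439/125, 102/125) → (439/125, -204/125); (82/25, -76/25) → (-82/25, 152/25); (249/125, -307/125) → (-249/125, 614/125)
T4 shear: y ← y − 1·x: (439/125, -204/125) → (439/125, -643/125); (-82/25, 152/25) → (-82/25, 234/25); (-249/125, 614/125) → (-249/125, 863/125)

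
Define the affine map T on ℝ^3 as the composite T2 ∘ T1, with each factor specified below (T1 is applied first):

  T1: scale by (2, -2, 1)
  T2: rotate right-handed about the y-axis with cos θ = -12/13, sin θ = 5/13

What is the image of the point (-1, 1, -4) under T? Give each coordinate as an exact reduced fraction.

T1 scale by (2, -2, 1): (-1, 1, -4) → (-2, -2, -4)
T2 rotate right-handed about the y-axis with cos θ = -12/13, sin θ = 5/13: (-2, -2, -4) → (4/13, -2, 58/13)

T(p) = (4/13, -2, 58/13)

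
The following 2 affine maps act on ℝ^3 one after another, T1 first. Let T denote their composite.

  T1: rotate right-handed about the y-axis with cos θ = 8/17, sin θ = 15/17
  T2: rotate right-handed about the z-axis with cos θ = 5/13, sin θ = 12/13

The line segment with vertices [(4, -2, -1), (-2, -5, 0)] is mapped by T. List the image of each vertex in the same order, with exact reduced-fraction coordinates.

image vertices: (29/13, 2/13, -4), (940/221, -617/221, 30/17)

T1 rotate right-handed about the y-axis with cos θ = 8/17, sin θ = 15/17: (4, -2, -1) → (1, -2, -4); (-2, -5, 0) → (-16/17, -5, 30/17)
T2 rotate right-handed about the z-axis with cos θ = 5/13, sin θ = 12/13: (1, -2, -4) → (29/13, 2/13, -4); (-16/17, -5, 30/17) → (940/221, -617/221, 30/17)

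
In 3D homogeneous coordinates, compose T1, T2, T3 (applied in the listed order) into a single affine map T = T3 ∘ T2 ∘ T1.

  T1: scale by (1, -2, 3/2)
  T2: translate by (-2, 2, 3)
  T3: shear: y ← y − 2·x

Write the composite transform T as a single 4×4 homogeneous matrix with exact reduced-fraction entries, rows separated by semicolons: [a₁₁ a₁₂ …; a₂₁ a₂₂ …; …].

T1 = [1 0 0 0; 0 -2 0 0; 0 0 3/2 0; 0 0 0 1]
T2·T1 = [1 0 0 -2; 0 -2 0 2; 0 0 3/2 3; 0 0 0 1]
T3·…·T1 = [1 0 0 -2; -2 -2 0 6; 0 0 3/2 3; 0 0 0 1]

T = [1 0 0 -2; -2 -2 0 6; 0 0 3/2 3; 0 0 0 1]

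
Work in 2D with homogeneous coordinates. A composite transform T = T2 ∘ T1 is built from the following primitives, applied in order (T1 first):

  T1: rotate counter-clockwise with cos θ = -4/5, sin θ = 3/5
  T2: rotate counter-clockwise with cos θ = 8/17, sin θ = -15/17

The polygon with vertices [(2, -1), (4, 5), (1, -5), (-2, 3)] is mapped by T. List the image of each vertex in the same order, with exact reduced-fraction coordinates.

image vertices: (22/17, 31/17), (-368/85, 401/85), (433/85, 19/85), (-278/85, -129/85)

T1 rotate counter-clockwise with cos θ = -4/5, sin θ = 3/5: (2, -1) → (-1, 2); (4, 5) → (-31/5, -8/5); (1, -5) → (11/5, 23/5); (-2, 3) → (-1/5, -18/5)
T2 rotate counter-clockwise with cos θ = 8/17, sin θ = -15/17: (-1, 2) → (22/17, 31/17); (-31/5, -8/5) → (-368/85, 401/85); (11/5, 23/5) → (433/85, 19/85); (-1/5, -18/5) → (-278/85, -129/85)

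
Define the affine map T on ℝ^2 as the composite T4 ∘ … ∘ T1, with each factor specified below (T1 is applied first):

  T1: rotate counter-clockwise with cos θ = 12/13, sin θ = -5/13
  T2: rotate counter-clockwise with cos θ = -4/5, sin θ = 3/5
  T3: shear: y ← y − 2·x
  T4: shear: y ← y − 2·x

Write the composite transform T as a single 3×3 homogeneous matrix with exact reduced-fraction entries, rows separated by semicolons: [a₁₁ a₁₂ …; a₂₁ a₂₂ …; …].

T = [-33/65 -56/65 0; 188/65 191/65 0; 0 0 1]

T1 = [12/13 5/13 0; -5/13 12/13 0; 0 0 1]
T2·T1 = [-33/65 -56/65 0; 56/65 -33/65 0; 0 0 1]
T3·…·T1 = [-33/65 -56/65 0; 122/65 79/65 0; 0 0 1]
T4·…·T1 = [-33/65 -56/65 0; 188/65 191/65 0; 0 0 1]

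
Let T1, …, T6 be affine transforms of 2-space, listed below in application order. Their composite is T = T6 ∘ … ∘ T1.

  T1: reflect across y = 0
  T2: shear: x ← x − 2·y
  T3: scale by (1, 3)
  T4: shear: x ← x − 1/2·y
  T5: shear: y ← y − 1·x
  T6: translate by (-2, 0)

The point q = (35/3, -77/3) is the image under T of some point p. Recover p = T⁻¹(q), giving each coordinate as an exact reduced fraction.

p = (-1/3, 4)

T1 = [1 0 0; 0 -1 0; 0 0 1]
T2·T1 = [1 2 0; 0 -1 0; 0 0 1]
T3·…·T1 = [1 2 0; 0 -3 0; 0 0 1]
T4·…·T1 = [1 7/2 0; 0 -3 0; 0 0 1]
T5·…·T1 = [1 7/2 0; -1 -13/2 0; 0 0 1]
T6·…·T1 = [1 7/2 -2; -1 -13/2 0; 0 0 1]
det M = -3; M⁻¹ = [13/6 7/6 13/3; -1/3 -1/3 -2/3; 0 0 1]
M⁻¹ · (35/3, -77/3)ᵀ = (-1/3, 4)ᵀ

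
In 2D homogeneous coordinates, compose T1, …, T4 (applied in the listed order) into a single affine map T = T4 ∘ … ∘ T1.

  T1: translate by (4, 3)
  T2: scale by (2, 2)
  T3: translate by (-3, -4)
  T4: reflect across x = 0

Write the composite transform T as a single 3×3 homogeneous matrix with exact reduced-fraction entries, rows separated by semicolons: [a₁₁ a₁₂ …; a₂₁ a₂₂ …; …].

T1 = [1 0 4; 0 1 3; 0 0 1]
T2·T1 = [2 0 8; 0 2 6; 0 0 1]
T3·…·T1 = [2 0 5; 0 2 2; 0 0 1]
T4·…·T1 = [-2 0 -5; 0 2 2; 0 0 1]

T = [-2 0 -5; 0 2 2; 0 0 1]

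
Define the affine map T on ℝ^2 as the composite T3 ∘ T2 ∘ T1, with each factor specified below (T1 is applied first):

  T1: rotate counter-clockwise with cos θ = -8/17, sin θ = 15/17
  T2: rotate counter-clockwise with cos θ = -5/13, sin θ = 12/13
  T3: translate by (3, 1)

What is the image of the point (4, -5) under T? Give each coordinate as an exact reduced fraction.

T1 rotate counter-clockwise with cos θ = -8/17, sin θ = 15/17: (4, -5) → (43/17, 100/17)
T2 rotate counter-clockwise with cos θ = -5/13, sin θ = 12/13: (43/17, 100/17) → (-1415/221, 16/221)
T3 translate by (3, 1): (-1415/221, 16/221) → (-752/221, 237/221)

T(p) = (-752/221, 237/221)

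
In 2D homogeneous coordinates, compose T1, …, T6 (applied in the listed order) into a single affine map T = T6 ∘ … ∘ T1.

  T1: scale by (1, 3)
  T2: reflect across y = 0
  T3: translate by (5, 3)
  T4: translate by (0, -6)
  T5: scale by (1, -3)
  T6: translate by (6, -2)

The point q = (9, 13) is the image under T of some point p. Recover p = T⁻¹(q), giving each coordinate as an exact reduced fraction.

p = (-2, 2/3)

T1 = [1 0 0; 0 3 0; 0 0 1]
T2·T1 = [1 0 0; 0 -3 0; 0 0 1]
T3·…·T1 = [1 0 5; 0 -3 3; 0 0 1]
T4·…·T1 = [1 0 5; 0 -3 -3; 0 0 1]
T5·…·T1 = [1 0 5; 0 9 9; 0 0 1]
T6·…·T1 = [1 0 11; 0 9 7; 0 0 1]
det M = 9; M⁻¹ = [1 0 -11; 0 1/9 -7/9; 0 0 1]
M⁻¹ · (9, 13)ᵀ = (-2, 2/3)ᵀ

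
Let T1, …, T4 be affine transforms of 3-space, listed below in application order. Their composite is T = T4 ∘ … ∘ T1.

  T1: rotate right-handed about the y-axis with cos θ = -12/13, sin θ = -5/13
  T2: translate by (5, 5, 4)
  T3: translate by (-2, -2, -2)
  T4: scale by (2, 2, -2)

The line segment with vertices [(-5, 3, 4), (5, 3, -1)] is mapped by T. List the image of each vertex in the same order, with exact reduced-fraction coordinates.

image vertices: (158/13, 12, 94/13), (-32/13, 12, -126/13)

T1 rotate right-handed about the y-axis with cos θ = -12/13, sin θ = -5/13: (-5, 3, 4) → (40/13, 3, -73/13); (5, 3, -1) → (-55/13, 3, 37/13)
T2 translate by (5, 5, 4): (40/13, 3, -73/13) → (105/13, 8, -21/13); (-55/13, 3, 37/13) → (10/13, 8, 89/13)
T3 translate by (-2, -2, -2): (105/13, 8, -21/13) → (79/13, 6, -47/13); (10/13, 8, 89/13) → (-16/13, 6, 63/13)
T4 scale by (2, 2, -2): (79/13, 6, -47/13) → (158/13, 12, 94/13); (-16/13, 6, 63/13) → (-32/13, 12, -126/13)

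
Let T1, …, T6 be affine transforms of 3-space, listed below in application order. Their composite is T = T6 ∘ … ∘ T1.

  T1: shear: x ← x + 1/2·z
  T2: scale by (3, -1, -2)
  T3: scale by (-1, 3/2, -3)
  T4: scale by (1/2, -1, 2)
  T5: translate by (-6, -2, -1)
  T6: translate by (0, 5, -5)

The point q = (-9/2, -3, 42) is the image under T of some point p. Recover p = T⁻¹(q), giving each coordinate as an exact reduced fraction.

T1 = [1 0 1/2 0; 0 1 0 0; 0 0 1 0; 0 0 0 1]
T2·T1 = [3 0 3/2 0; 0 -1 0 0; 0 0 -2 0; 0 0 0 1]
T3·…·T1 = [-3 0 -3/2 0; 0 -3/2 0 0; 0 0 6 0; 0 0 0 1]
T4·…·T1 = [-3/2 0 -3/4 0; 0 3/2 0 0; 0 0 12 0; 0 0 0 1]
T5·…·T1 = [-3/2 0 -3/4 -6; 0 3/2 0 -2; 0 0 12 -1; 0 0 0 1]
T6·…·T1 = [-3/2 0 -3/4 -6; 0 3/2 0 3; 0 0 12 -6; 0 0 0 1]
det M = -27; M⁻¹ = [-2/3 0 -1/24 -17/4; 0 2/3 0 -2; 0 0 1/12 1/2; 0 0 0 1]
M⁻¹ · (-9/2, -3, 42)ᵀ = (-3, -4, 4)ᵀ

p = (-3, -4, 4)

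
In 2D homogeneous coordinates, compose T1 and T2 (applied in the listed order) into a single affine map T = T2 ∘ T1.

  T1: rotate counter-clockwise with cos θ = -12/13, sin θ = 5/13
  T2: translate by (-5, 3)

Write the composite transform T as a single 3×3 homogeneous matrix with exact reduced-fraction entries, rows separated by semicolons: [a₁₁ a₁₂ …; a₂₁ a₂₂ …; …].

T = [-12/13 -5/13 -5; 5/13 -12/13 3; 0 0 1]

T1 = [-12/13 -5/13 0; 5/13 -12/13 0; 0 0 1]
T2·T1 = [-12/13 -5/13 -5; 5/13 -12/13 3; 0 0 1]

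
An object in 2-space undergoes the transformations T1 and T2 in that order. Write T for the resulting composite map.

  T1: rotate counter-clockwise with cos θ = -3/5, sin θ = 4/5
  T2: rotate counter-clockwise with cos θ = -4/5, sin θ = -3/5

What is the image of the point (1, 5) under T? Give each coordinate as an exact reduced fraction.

T(p) = (59/25, 113/25)

T1 rotate counter-clockwise with cos θ = -3/5, sin θ = 4/5: (1, 5) → (-23/5, -11/5)
T2 rotate counter-clockwise with cos θ = -4/5, sin θ = -3/5: (-23/5, -11/5) → (59/25, 113/25)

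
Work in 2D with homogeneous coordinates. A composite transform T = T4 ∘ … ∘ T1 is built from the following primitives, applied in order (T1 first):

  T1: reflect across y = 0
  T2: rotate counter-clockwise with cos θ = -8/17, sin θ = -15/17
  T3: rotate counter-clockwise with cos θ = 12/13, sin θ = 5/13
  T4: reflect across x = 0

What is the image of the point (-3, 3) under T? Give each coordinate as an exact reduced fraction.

T1 reflect across y = 0: (-3, 3) → (-3, -3)
T2 rotate counter-clockwise with cos θ = -8/17, sin θ = -15/17: (-3, -3) → (-21/17, 69/17)
T3 rotate counter-clockwise with cos θ = 12/13, sin θ = 5/13: (-21/17, 69/17) → (-597/221, 723/221)
T4 reflect across x = 0: (-597/221, 723/221) → (597/221, 723/221)

T(p) = (597/221, 723/221)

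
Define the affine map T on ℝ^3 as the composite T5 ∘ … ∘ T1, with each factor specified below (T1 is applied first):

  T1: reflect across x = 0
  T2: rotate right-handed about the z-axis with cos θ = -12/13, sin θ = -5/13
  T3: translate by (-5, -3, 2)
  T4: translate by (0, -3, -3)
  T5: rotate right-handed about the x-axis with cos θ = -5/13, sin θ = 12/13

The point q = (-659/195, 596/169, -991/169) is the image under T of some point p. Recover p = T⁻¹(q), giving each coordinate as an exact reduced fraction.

p = (6/5, 4/3, 0)

T1 = [-1 0 0 0; 0 1 0 0; 0 0 1 0; 0 0 0 1]
T2·T1 = [12/13 5/13 0 0; 5/13 -12/13 0 0; 0 0 1 0; 0 0 0 1]
T3·…·T1 = [12/13 5/13 0 -5; 5/13 -12/13 0 -3; 0 0 1 2; 0 0 0 1]
T4·…·T1 = [12/13 5/13 0 -5; 5/13 -12/13 0 -6; 0 0 1 -1; 0 0 0 1]
T5·…·T1 = [12/13 5/13 0 -5; -25/169 60/169 -12/13 42/13; 60/169 -144/169 -5/13 -67/13; 0 0 0 1]
det M = -1; M⁻¹ = [12/13 -25/169 60/169 90/13; 5/13 60/169 -144/169 -47/13; 0 -12/13 -5/13 1; 0 0 0 1]
M⁻¹ · (-659/195, 596/169, -991/169)ᵀ = (6/5, 4/3, 0)ᵀ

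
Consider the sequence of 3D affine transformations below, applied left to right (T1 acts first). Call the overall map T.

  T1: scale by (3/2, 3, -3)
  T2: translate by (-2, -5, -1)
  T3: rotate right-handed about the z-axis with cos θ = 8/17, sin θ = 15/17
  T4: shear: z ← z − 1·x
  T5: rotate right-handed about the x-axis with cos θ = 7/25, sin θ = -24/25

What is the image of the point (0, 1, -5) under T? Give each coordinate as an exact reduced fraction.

T1 scale by (3/2, 3, -3): (0, 1, -5) → (0, 3, 15)
T2 translate by (-2, -5, -1): (0, 3, 15) → (-2, -2, 14)
T3 rotate right-handed about the z-axis with cos θ = 8/17, sin θ = 15/17: (-2, -2, 14) → (14/17, -46/17, 14)
T4 shear: z ← z − 1·x: (14/17, -46/17, 14) → (14/17, -46/17, 224/17)
T5 rotate right-handed about the x-axis with cos θ = 7/25, sin θ = -24/25: (14/17, -46/17, 224/17) → (14/17, 5054/425, 2672/425)

T(p) = (14/17, 5054/425, 2672/425)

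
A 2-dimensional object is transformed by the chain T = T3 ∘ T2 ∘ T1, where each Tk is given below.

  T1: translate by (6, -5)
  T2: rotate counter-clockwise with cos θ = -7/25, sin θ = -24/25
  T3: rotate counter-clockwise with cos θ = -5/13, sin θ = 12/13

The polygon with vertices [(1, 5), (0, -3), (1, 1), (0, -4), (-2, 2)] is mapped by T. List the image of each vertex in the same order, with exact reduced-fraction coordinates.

T1 translate by (6, -5): (1, 5) → (7, 0); (0, -3) → (6, -8); (1, 1) → (7, -4); (0, -4) → (6, -9); (-2, 2) → (4, -3)
T2 rotate counter-clockwise with cos θ = -7/25, sin θ = -24/25: (7, 0) → (-49/25, -168/25); (6, -8) → (-234/25, -88/25); (7, -4) → (-29/5, -28/5); (6, -9) → (-258/25, -81/25); (4, -3) → (-4, -3)
T3 rotate counter-clockwise with cos θ = -5/13, sin θ = 12/13: (-49/25, -168/25) → (2261/325, 252/325); (-234/25, -88/25) → (2226/325, -2368/325); (-29/5, -28/5) → (37/5, -16/5); (-258/25, -81/25) → (174/25, -207/25); (-4, -3) → (56/13, -33/13)

image vertices: (2261/325, 252/325), (2226/325, -2368/325), (37/5, -16/5), (174/25, -207/25), (56/13, -33/13)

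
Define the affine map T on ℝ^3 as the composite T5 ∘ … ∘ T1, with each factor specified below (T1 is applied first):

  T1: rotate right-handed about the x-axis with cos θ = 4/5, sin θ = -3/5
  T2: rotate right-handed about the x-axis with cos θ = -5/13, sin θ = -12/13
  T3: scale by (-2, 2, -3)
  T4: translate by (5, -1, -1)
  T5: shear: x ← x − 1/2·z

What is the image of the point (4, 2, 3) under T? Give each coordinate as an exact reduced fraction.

T1 rotate right-handed about the x-axis with cos θ = 4/5, sin θ = -3/5: (4, 2, 3) → (4, 17/5, 6/5)
T2 rotate right-handed about the x-axis with cos θ = -5/13, sin θ = -12/13: (4, 17/5, 6/5) → (4, -1/5, -18/5)
T3 scale by (-2, 2, -3): (4, -1/5, -18/5) → (-8, -2/5, 54/5)
T4 translate by (5, -1, -1): (-8, -2/5, 54/5) → (-3, -7/5, 49/5)
T5 shear: x ← x − 1/2·z: (-3, -7/5, 49/5) → (-79/10, -7/5, 49/5)

T(p) = (-79/10, -7/5, 49/5)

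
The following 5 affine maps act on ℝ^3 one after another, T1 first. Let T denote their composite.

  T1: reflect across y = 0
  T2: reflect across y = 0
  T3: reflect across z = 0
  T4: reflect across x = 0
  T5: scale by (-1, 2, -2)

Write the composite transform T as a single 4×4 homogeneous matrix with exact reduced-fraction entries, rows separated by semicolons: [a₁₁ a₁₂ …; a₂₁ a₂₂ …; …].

T1 = [1 0 0 0; 0 -1 0 0; 0 0 1 0; 0 0 0 1]
T2·T1 = [1 0 0 0; 0 1 0 0; 0 0 1 0; 0 0 0 1]
T3·…·T1 = [1 0 0 0; 0 1 0 0; 0 0 -1 0; 0 0 0 1]
T4·…·T1 = [-1 0 0 0; 0 1 0 0; 0 0 -1 0; 0 0 0 1]
T5·…·T1 = [1 0 0 0; 0 2 0 0; 0 0 2 0; 0 0 0 1]

T = [1 0 0 0; 0 2 0 0; 0 0 2 0; 0 0 0 1]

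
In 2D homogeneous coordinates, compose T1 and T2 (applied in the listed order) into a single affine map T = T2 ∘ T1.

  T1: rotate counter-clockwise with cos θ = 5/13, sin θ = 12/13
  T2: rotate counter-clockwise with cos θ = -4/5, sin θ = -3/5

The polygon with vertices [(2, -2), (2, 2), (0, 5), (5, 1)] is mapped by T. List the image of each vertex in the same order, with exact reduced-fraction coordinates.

T1 rotate counter-clockwise with cos θ = 5/13, sin θ = 12/13: (2, -2) → (34/13, 14/13); (2, 2) → (-14/13, 34/13); (0, 5) → (-60/13, 25/13); (5, 1) → (1, 5)
T2 rotate counter-clockwise with cos θ = -4/5, sin θ = -3/5: (34/13, 14/13) → (-94/65, -158/65); (-14/13, 34/13) → (158/65, -94/65); (-60/13, 25/13) → (63/13, 16/13); (1, 5) → (11/5, -23/5)

image vertices: (-94/65, -158/65), (158/65, -94/65), (63/13, 16/13), (11/5, -23/5)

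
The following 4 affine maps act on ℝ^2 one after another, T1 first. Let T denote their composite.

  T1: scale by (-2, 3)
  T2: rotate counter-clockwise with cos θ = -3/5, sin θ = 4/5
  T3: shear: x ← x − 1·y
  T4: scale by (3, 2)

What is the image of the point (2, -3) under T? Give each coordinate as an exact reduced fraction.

T(p) = (111/5, 22/5)

T1 scale by (-2, 3): (2, -3) → (-4, -9)
T2 rotate counter-clockwise with cos θ = -3/5, sin θ = 4/5: (-4, -9) → (48/5, 11/5)
T3 shear: x ← x − 1·y: (48/5, 11/5) → (37/5, 11/5)
T4 scale by (3, 2): (37/5, 11/5) → (111/5, 22/5)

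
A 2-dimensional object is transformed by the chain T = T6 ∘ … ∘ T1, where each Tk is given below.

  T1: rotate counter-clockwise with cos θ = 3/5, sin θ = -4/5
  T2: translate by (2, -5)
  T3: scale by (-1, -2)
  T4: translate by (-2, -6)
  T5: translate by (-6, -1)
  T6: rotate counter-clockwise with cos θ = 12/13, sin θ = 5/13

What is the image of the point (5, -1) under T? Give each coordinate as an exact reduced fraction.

T1 rotate counter-clockwise with cos θ = 3/5, sin θ = -4/5: (5, -1) → (11/5, -23/5)
T2 translate by (2, -5): (11/5, -23/5) → (21/5, -48/5)
T3 scale by (-1, -2): (21/5, -48/5) → (-21/5, 96/5)
T4 translate by (-2, -6): (-21/5, 96/5) → (-31/5, 66/5)
T5 translate by (-6, -1): (-31/5, 66/5) → (-61/5, 61/5)
T6 rotate counter-clockwise with cos θ = 12/13, sin θ = 5/13: (-61/5, 61/5) → (-1037/65, 427/65)

T(p) = (-1037/65, 427/65)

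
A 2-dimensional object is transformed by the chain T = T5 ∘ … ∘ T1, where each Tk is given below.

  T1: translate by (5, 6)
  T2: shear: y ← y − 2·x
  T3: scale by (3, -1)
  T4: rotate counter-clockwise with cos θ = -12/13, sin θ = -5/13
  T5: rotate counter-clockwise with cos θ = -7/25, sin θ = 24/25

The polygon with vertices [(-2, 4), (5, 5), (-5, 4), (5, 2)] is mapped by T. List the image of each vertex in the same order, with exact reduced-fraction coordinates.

image vertices: (824/325, -3093/325), (8397/325, -5754/325), (-506/65, -408/65), (9156/325, -5142/325)

T1 translate by (5, 6): (-2, 4) → (3, 10); (5, 5) → (10, 11); (-5, 4) → (0, 10); (5, 2) → (10, 8)
T2 shear: y ← y − 2·x: (3, 10) → (3, 4); (10, 11) → (10, -9); (0, 10) → (0, 10); (10, 8) → (10, -12)
T3 scale by (3, -1): (3, 4) → (9, -4); (10, -9) → (30, 9); (0, 10) → (0, -10); (10, -12) → (30, 12)
T4 rotate counter-clockwise with cos θ = -12/13, sin θ = -5/13: (9, -4) → (-128/13, 3/13); (30, 9) → (-315/13, -258/13); (0, -10) → (-50/13, 120/13); (30, 12) → (-300/13, -294/13)
T5 rotate counter-clockwise with cos θ = -7/25, sin θ = 24/25: (-128/13, 3/13) → (824/325, -3093/325); (-315/13, -258/13) → (8397/325, -5754/325); (-50/13, 120/13) → (-506/65, -408/65); (-300/13, -294/13) → (9156/325, -5142/325)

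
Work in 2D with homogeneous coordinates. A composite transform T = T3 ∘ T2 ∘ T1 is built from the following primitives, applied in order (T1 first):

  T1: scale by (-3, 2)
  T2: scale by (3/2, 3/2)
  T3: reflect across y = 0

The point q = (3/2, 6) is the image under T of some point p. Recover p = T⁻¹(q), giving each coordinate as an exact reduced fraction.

p = (-1/3, -2)

T1 = [-3 0 0; 0 2 0; 0 0 1]
T2·T1 = [-9/2 0 0; 0 3 0; 0 0 1]
T3·…·T1 = [-9/2 0 0; 0 -3 0; 0 0 1]
det M = 27/2; M⁻¹ = [-2/9 0 0; 0 -1/3 0; 0 0 1]
M⁻¹ · (3/2, 6)ᵀ = (-1/3, -2)ᵀ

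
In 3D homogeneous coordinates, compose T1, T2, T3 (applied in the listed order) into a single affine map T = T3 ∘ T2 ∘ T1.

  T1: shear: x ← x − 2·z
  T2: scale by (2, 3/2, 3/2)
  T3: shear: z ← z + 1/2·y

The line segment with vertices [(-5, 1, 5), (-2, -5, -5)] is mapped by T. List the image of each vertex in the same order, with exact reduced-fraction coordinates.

T1 shear: x ← x − 2·z: (-5, 1, 5) → (-15, 1, 5); (-2, -5, -5) → (8, -5, -5)
T2 scale by (2, 3/2, 3/2): (-15, 1, 5) → (-30, 3/2, 15/2); (8, -5, -5) → (16, -15/2, -15/2)
T3 shear: z ← z + 1/2·y: (-30, 3/2, 15/2) → (-30, 3/2, 33/4); (16, -15/2, -15/2) → (16, -15/2, -45/4)

image vertices: (-30, 3/2, 33/4), (16, -15/2, -45/4)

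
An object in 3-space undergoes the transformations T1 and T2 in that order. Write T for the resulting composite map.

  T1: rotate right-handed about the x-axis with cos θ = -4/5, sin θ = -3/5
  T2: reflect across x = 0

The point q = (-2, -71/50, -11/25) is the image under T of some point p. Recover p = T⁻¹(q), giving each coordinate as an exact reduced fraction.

p = (2, 7/5, -1/2)

T1 = [1 0 0 0; 0 -4/5 3/5 0; 0 -3/5 -4/5 0; 0 0 0 1]
T2·T1 = [-1 0 0 0; 0 -4/5 3/5 0; 0 -3/5 -4/5 0; 0 0 0 1]
det M = -1; M⁻¹ = [-1 0 0 0; 0 -4/5 -3/5 0; 0 3/5 -4/5 0; 0 0 0 1]
M⁻¹ · (-2, -71/50, -11/25)ᵀ = (2, 7/5, -1/2)ᵀ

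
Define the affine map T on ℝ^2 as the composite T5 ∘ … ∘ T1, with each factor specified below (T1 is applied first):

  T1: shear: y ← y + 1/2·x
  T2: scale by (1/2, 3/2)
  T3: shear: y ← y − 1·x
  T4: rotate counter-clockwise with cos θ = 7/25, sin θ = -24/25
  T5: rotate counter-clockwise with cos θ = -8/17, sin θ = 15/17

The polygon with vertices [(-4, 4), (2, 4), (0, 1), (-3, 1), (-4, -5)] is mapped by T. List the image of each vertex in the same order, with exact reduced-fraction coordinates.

T1 shear: y ← y + 1/2·x: (-4, 4) → (-4, 2); (2, 4) → (2, 5); (0, 1) → (0, 1); (-3, 1) → (-3, -1/2); (-4, -5) → (-4, -7)
T2 scale by (1/2, 3/2): (-4, 2) → (-2, 3); (2, 5) → (1, 15/2); (0, 1) → (0, 3/2); (-3, -1/2) → (-3/2, -3/4); (-4, -7) → (-2, -21/2)
T3 shear: y ← y − 1·x: (-2, 3) → (-2, 5); (1, 15/2) → (1, 13/2); (0, 3/2) → (0, 3/2); (-3/2, -3/4) → (-3/2, 3/4); (-2, -21/2) → (-2, -17/2)
T4 rotate counter-clockwise with cos θ = 7/25, sin θ = -24/25: (-2, 5) → (106/25, 83/25); (1, 13/2) → (163/25, 43/50); (0, 3/2) → (36/25, 21/50); (-3/2, 3/4) → (3/10, 33/20); (-2, -17/2) → (-218/25, -23/50)
T5 rotate counter-clockwise with cos θ = -8/17, sin θ = 15/17: (106/25, 83/25) → (-2093/425, 926/425); (163/25, 43/50) → (-3253/850, 2273/425); (36/25, 21/50) → (-891/850, 456/425); (3/10, 33/20) → (-543/340, -87/170); (-218/25, -23/50) → (3833/850, -3178/425)

image vertices: (-2093/425, 926/425), (-3253/850, 2273/425), (-891/850, 456/425), (-543/340, -87/170), (3833/850, -3178/425)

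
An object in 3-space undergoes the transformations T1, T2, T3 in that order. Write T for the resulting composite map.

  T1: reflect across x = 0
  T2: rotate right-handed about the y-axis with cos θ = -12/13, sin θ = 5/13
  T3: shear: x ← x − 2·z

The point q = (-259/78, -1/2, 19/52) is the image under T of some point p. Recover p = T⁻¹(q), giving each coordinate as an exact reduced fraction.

T1 = [-1 0 0 0; 0 1 0 0; 0 0 1 0; 0 0 0 1]
T2·T1 = [12/13 0 5/13 0; 0 1 0 0; 5/13 0 -12/13 0; 0 0 0 1]
T3·…·T1 = [2/13 0 29/13 0; 0 1 0 0; 5/13 0 -12/13 0; 0 0 0 1]
det M = -1; M⁻¹ = [12/13 0 29/13 0; 0 1 0 0; 5/13 0 -2/13 0; 0 0 0 1]
M⁻¹ · (-259/78, -1/2, 19/52)ᵀ = (-9/4, -1/2, -4/3)ᵀ

p = (-9/4, -1/2, -4/3)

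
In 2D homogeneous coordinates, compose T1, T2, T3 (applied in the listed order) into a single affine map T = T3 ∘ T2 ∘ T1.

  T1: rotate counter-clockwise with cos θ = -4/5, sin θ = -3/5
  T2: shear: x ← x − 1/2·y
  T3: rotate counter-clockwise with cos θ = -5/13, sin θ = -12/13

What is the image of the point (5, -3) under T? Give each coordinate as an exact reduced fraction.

T1 rotate counter-clockwise with cos θ = -4/5, sin θ = -3/5: (5, -3) → (-29/5, -3/5)
T2 shear: x ← x − 1/2·y: (-29/5, -3/5) → (-11/2, -3/5)
T3 rotate counter-clockwise with cos θ = -5/13, sin θ = -12/13: (-11/2, -3/5) → (203/130, 69/13)

T(p) = (203/130, 69/13)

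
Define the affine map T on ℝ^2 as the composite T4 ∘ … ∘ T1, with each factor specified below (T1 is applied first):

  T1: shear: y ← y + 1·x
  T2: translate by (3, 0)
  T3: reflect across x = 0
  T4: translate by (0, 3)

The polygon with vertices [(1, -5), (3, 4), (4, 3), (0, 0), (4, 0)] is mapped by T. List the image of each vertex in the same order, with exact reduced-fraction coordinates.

image vertices: (-4, -1), (-6, 10), (-7, 10), (-3, 3), (-7, 7)

T1 shear: y ← y + 1·x: (1, -5) → (1, -4); (3, 4) → (3, 7); (4, 3) → (4, 7); (0, 0) → (0, 0); (4, 0) → (4, 4)
T2 translate by (3, 0): (1, -4) → (4, -4); (3, 7) → (6, 7); (4, 7) → (7, 7); (0, 0) → (3, 0); (4, 4) → (7, 4)
T3 reflect across x = 0: (4, -4) → (-4, -4); (6, 7) → (-6, 7); (7, 7) → (-7, 7); (3, 0) → (-3, 0); (7, 4) → (-7, 4)
T4 translate by (0, 3): (-4, -4) → (-4, -1); (-6, 7) → (-6, 10); (-7, 7) → (-7, 10); (-3, 0) → (-3, 3); (-7, 4) → (-7, 7)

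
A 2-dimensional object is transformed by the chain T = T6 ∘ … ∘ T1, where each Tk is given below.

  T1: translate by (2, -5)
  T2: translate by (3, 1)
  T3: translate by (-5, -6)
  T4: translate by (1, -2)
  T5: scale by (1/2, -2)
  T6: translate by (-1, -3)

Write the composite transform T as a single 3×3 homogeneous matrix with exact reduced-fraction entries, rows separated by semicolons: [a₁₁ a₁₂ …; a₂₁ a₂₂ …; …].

T1 = [1 0 2; 0 1 -5; 0 0 1]
T2·T1 = [1 0 5; 0 1 -4; 0 0 1]
T3·…·T1 = [1 0 0; 0 1 -10; 0 0 1]
T4·…·T1 = [1 0 1; 0 1 -12; 0 0 1]
T5·…·T1 = [1/2 0 1/2; 0 -2 24; 0 0 1]
T6·…·T1 = [1/2 0 -1/2; 0 -2 21; 0 0 1]

T = [1/2 0 -1/2; 0 -2 21; 0 0 1]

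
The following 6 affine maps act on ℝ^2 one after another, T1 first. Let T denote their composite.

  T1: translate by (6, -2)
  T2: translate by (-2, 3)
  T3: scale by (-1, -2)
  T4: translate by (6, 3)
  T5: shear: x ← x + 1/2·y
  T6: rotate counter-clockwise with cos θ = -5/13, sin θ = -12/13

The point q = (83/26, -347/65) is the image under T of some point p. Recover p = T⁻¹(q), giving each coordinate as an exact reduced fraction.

T1 = [1 0 6; 0 1 -2; 0 0 1]
T2·T1 = [1 0 4; 0 1 1; 0 0 1]
T3·…·T1 = [-1 0 -4; 0 -2 -2; 0 0 1]
T4·…·T1 = [-1 0 2; 0 -2 1; 0 0 1]
T5·…·T1 = [-1 -1 5/2; 0 -2 1; 0 0 1]
T6·…·T1 = [5/13 -19/13 -1/26; 12/13 22/13 -35/13; 0 0 1]
det M = 2; M⁻¹ = [11/13 19/26 2; -6/13 5/26 1/2; 0 0 1]
M⁻¹ · (83/26, -347/65)ᵀ = (4/5, -2)ᵀ

p = (4/5, -2)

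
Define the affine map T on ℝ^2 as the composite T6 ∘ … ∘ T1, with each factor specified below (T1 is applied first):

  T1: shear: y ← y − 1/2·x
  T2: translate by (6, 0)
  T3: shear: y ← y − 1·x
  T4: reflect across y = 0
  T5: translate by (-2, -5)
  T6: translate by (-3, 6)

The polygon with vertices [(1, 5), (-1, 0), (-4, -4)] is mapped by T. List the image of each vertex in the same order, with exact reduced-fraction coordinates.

T1 shear: y ← y − 1/2·x: (1, 5) → (1, 9/2); (-1, 0) → (-1, 1/2); (-4, -4) → (-4, -2)
T2 translate by (6, 0): (1, 9/2) → (7, 9/2); (-1, 1/2) → (5, 1/2); (-4, -2) → (2, -2)
T3 shear: y ← y − 1·x: (7, 9/2) → (7, -5/2); (5, 1/2) → (5, -9/2); (2, -2) → (2, -4)
T4 reflect across y = 0: (7, -5/2) → (7, 5/2); (5, -9/2) → (5, 9/2); (2, -4) → (2, 4)
T5 translate by (-2, -5): (7, 5/2) → (5, -5/2); (5, 9/2) → (3, -1/2); (2, 4) → (0, -1)
T6 translate by (-3, 6): (5, -5/2) → (2, 7/2); (3, -1/2) → (0, 11/2); (0, -1) → (-3, 5)

image vertices: (2, 7/2), (0, 11/2), (-3, 5)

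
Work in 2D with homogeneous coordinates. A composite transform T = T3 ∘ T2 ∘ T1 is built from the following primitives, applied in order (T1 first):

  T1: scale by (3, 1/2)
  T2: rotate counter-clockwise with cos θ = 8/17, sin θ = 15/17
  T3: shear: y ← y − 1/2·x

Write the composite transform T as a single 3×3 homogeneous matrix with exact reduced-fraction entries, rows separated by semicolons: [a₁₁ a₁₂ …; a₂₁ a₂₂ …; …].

T1 = [3 0 0; 0 1/2 0; 0 0 1]
T2·T1 = [24/17 -15/34 0; 45/17 4/17 0; 0 0 1]
T3·…·T1 = [24/17 -15/34 0; 33/17 31/68 0; 0 0 1]

T = [24/17 -15/34 0; 33/17 31/68 0; 0 0 1]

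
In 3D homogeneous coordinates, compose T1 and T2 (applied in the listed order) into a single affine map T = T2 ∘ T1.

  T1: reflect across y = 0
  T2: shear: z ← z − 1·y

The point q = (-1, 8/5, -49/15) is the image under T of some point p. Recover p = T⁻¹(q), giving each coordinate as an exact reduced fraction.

T1 = [1 0 0 0; 0 -1 0 0; 0 0 1 0; 0 0 0 1]
T2·T1 = [1 0 0 0; 0 -1 0 0; 0 1 1 0; 0 0 0 1]
det M = -1; M⁻¹ = [1 0 0 0; 0 -1 0 0; 0 1 1 0; 0 0 0 1]
M⁻¹ · (-1, 8/5, -49/15)ᵀ = (-1, -8/5, -5/3)ᵀ

p = (-1, -8/5, -5/3)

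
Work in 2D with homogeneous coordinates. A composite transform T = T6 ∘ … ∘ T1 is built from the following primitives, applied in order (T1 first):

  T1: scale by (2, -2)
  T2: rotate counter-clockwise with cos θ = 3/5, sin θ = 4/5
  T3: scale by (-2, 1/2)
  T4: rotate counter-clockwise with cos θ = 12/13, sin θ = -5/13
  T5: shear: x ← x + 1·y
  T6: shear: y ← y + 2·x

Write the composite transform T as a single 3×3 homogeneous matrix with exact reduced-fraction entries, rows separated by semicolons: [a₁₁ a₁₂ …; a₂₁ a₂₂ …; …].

T1 = [2 0 0; 0 -2 0; 0 0 1]
T2·T1 = [6/5 8/5 0; 8/5 -6/5 0; 0 0 1]
T3·…·T1 = [-12/5 -16/5 0; 4/5 -3/5 0; 0 0 1]
T4·…·T1 = [-124/65 -207/65 0; 108/65 44/65 0; 0 0 1]
T5·…·T1 = [-16/65 -163/65 0; 108/65 44/65 0; 0 0 1]
T6·…·T1 = [-16/65 -163/65 0; 76/65 -282/65 0; 0 0 1]

T = [-16/65 -163/65 0; 76/65 -282/65 0; 0 0 1]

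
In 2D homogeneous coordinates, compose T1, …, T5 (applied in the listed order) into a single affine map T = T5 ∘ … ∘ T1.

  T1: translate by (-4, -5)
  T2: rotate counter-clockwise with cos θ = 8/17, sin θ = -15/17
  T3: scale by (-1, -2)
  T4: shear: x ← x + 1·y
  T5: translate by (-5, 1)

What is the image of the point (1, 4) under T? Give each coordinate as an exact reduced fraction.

T(p) = (-120/17, -57/17)

T1 translate by (-4, -5): (1, 4) → (-3, -1)
T2 rotate counter-clockwise with cos θ = 8/17, sin θ = -15/17: (-3, -1) → (-39/17, 37/17)
T3 scale by (-1, -2): (-39/17, 37/17) → (39/17, -74/17)
T4 shear: x ← x + 1·y: (39/17, -74/17) → (-35/17, -74/17)
T5 translate by (-5, 1): (-35/17, -74/17) → (-120/17, -57/17)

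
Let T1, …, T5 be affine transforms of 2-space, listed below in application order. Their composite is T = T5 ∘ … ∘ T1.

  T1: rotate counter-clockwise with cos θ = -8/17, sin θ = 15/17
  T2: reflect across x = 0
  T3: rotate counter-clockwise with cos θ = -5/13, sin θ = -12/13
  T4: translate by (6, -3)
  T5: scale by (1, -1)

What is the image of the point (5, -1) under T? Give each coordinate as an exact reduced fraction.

T1 rotate counter-clockwise with cos θ = -8/17, sin θ = 15/17: (5, -1) → (-25/17, 83/17)
T2 reflect across x = 0: (-25/17, 83/17) → (25/17, 83/17)
T3 rotate counter-clockwise with cos θ = -5/13, sin θ = -12/13: (25/17, 83/17) → (67/17, -55/17)
T4 translate by (6, -3): (67/17, -55/17) → (169/17, -106/17)
T5 scale by (1, -1): (169/17, -106/17) → (169/17, 106/17)

T(p) = (169/17, 106/17)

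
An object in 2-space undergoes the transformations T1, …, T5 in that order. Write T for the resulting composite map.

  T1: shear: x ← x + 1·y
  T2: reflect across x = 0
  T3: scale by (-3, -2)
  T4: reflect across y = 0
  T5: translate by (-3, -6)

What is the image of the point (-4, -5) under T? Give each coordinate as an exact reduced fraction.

T(p) = (-30, -16)

T1 shear: x ← x + 1·y: (-4, -5) → (-9, -5)
T2 reflect across x = 0: (-9, -5) → (9, -5)
T3 scale by (-3, -2): (9, -5) → (-27, 10)
T4 reflect across y = 0: (-27, 10) → (-27, -10)
T5 translate by (-3, -6): (-27, -10) → (-30, -16)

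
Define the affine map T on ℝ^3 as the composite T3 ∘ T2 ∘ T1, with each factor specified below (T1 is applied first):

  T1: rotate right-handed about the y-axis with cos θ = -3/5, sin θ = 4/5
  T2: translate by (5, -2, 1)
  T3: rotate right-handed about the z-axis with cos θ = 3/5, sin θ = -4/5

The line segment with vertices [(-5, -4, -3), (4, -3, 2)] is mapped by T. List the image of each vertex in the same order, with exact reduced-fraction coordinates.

image vertices: (-36/25, -202/25, 34/5), (-37/25, -159/25, -17/5)

T1 rotate right-handed about the y-axis with cos θ = -3/5, sin θ = 4/5: (-5, -4, -3) → (3/5, -4, 29/5); (4, -3, 2) → (-4/5, -3, -22/5)
T2 translate by (5, -2, 1): (3/5, -4, 29/5) → (28/5, -6, 34/5); (-4/5, -3, -22/5) → (21/5, -5, -17/5)
T3 rotate right-handed about the z-axis with cos θ = 3/5, sin θ = -4/5: (28/5, -6, 34/5) → (-36/25, -202/25, 34/5); (21/5, -5, -17/5) → (-37/25, -159/25, -17/5)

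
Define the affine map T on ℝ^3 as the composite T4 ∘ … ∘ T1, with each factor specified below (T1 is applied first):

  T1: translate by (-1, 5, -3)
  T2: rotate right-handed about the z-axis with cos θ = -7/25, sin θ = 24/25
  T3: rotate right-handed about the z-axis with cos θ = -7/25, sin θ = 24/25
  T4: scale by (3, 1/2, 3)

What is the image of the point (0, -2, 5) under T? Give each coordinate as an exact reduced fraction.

T(p) = (921/125, -249/250, 6)

T1 translate by (-1, 5, -3): (0, -2, 5) → (-1, 3, 2)
T2 rotate right-handed about the z-axis with cos θ = -7/25, sin θ = 24/25: (-1, 3, 2) → (-13/5, -9/5, 2)
T3 rotate right-handed about the z-axis with cos θ = -7/25, sin θ = 24/25: (-13/5, -9/5, 2) → (307/125, -249/125, 2)
T4 scale by (3, 1/2, 3): (307/125, -249/125, 2) → (921/125, -249/250, 6)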